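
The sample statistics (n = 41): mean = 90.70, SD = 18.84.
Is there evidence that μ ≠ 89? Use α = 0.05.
One-sample t-test:
H₀: μ = 89
H₁: μ ≠ 89
df = n - 1 = 40
t = (x̄ - μ₀) / (s/√n) = (90.70 - 89) / (18.84/√41) = 0.578
p-value = 0.5667

Since p-value > α = 0.05, we fail to reject H₀.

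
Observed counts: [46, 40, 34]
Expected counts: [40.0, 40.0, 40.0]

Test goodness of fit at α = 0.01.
Chi-square goodness of fit test:
H₀: observed counts match expected distribution
H₁: observed counts differ from expected distribution
df = k - 1 = 2
χ² = Σ(O - E)²/E
   = (46 - 40.0)²/40.0 + (40 - 40.0)²/40.0 + (34 - 40.0)²/40.0
   = 0.900 + 0.000 + 0.900
   = 1.80
p-value = 0.4066

Since p-value > α = 0.01, we fail to reject H₀.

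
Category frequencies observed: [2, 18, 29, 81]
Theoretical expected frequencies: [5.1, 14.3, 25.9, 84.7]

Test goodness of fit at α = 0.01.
Chi-square goodness of fit test:
H₀: observed counts match expected distribution
H₁: observed counts differ from expected distribution
df = k - 1 = 3
χ² = Σ(O - E)²/E
   = (2 - 5.1)²/5.1 + (18 - 14.3)²/14.3 + (29 - 25.9)²/25.9 + (81 - 84.7)²/84.7
   = 1.884 + 0.957 + 0.371 + 0.162
   = 3.37
p-value = 0.3374

Since p-value > α = 0.01, we fail to reject H₀.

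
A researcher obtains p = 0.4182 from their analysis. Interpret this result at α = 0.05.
Since p = 0.4182 > α = 0.05, fail to reject H₀.
There is insufficient evidence to reject the null hypothesis; the result is not statistically significant at the 0.05 level.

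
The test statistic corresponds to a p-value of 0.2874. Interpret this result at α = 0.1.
Since p = 0.2874 > α = 0.1, fail to reject H₀.
There is insufficient evidence to reject the null hypothesis; the result is not statistically significant at the 0.1 level.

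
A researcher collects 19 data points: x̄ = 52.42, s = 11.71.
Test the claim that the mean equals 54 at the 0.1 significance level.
One-sample t-test:
H₀: μ = 54
H₁: μ ≠ 54
df = n - 1 = 18
t = (x̄ - μ₀) / (s/√n) = (52.42 - 54) / (11.71/√19) = -0.588
p-value = 0.5637

Since p-value > α = 0.1, we fail to reject H₀.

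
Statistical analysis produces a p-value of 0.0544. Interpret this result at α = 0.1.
Since p = 0.0544 < α = 0.1, reject H₀.
There is sufficient evidence to reject the null hypothesis; the result is statistically significant at the 0.1 level.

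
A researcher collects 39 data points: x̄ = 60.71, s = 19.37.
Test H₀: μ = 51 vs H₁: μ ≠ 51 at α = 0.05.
One-sample t-test:
H₀: μ = 51
H₁: μ ≠ 51
df = n - 1 = 38
t = (x̄ - μ₀) / (s/√n) = (60.71 - 51) / (19.37/√39) = 3.131
p-value = 0.0033

Since p-value < α = 0.05, we reject H₀.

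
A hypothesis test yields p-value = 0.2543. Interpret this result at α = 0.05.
Since p = 0.2543 > α = 0.05, fail to reject H₀.
There is insufficient evidence to reject the null hypothesis; the result is not statistically significant at the 0.05 level.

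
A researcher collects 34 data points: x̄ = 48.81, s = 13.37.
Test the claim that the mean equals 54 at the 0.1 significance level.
One-sample t-test:
H₀: μ = 54
H₁: μ ≠ 54
df = n - 1 = 33
t = (x̄ - μ₀) / (s/√n) = (48.81 - 54) / (13.37/√34) = -2.263
p-value = 0.0303

Since p-value < α = 0.1, we reject H₀.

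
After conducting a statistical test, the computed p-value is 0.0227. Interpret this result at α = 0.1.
Since p = 0.0227 < α = 0.1, reject H₀.
There is sufficient evidence to reject the null hypothesis; the result is statistically significant at the 0.1 level.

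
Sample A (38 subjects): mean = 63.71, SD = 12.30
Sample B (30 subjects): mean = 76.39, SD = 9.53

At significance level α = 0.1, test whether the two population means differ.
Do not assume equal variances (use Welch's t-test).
Welch's two-sample t-test:
H₀: μ₁ = μ₂
H₁: μ₁ ≠ μ₂
s₁²/n₁ = 12.30²/38 = 3.9813,  s₂²/n₂ = 9.53²/30 = 3.0274
SE = √(s₁²/n₁ + s₂²/n₂) = √(3.9813 + 3.0274) = 2.6474
df (Welch-Satterthwaite) = (s₁²/n₁ + s₂²/n₂)² / [(s₁²/n₁)²/(n₁-1) + (s₂²/n₂)²/(n₂-1)] ≈ 65.99
t = (x̄₁ - x̄₂) / SE = (63.71 - 76.39) / 2.6474 = -12.68 / 2.6474 = -4.790
p-value < 0.0001

Since p-value < α = 0.1, we reject H₀.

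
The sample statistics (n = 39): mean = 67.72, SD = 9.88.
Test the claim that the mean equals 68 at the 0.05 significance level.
One-sample t-test:
H₀: μ = 68
H₁: μ ≠ 68
df = n - 1 = 38
t = (x̄ - μ₀) / (s/√n) = (67.72 - 68) / (9.88/√39) = -0.177
p-value = 0.8605

Since p-value > α = 0.05, we fail to reject H₀.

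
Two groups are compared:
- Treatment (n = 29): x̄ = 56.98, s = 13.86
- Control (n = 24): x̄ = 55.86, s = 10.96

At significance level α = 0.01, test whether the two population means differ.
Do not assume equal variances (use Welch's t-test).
Welch's two-sample t-test:
H₀: μ₁ = μ₂
H₁: μ₁ ≠ μ₂
s₁²/n₁ = 13.86²/29 = 6.6241,  s₂²/n₂ = 10.96²/24 = 5.0051
SE = √(s₁²/n₁ + s₂²/n₂) = √(6.6241 + 5.0051) = 3.4102
df (Welch-Satterthwaite) = (s₁²/n₁ + s₂²/n₂)² / [(s₁²/n₁)²/(n₁-1) + (s₂²/n₂)²/(n₂-1)] ≈ 50.91
t = (x̄₁ - x̄₂) / SE = (56.98 - 55.86) / 3.4102 = 1.12 / 3.4102 = 0.328
p-value = 0.7439

Since p-value > α = 0.01, we fail to reject H₀.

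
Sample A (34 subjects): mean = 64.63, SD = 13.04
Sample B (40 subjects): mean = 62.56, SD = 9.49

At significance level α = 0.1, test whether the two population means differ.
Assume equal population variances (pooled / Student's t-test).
Student's two-sample t-test (equal variances):
H₀: μ₁ = μ₂
H₁: μ₁ ≠ μ₂
df = n₁ + n₂ - 2 = 72
Pooled variance s_p² = [(n₁-1)s₁² + (n₂-1)s₂²] / (n₁ + n₂ - 2) = [(33)(13.04²) + (39)(9.49²)] / 72 = 126.7183
SE = √(s_p²(1/n₁ + 1/n₂)) = √(126.7183 × (1/34 + 1/40)) = 2.6258
t = (x̄₁ - x̄₂) / SE = (64.63 - 62.56) / 2.6258 = 2.07 / 2.6258 = 0.788
p-value = 0.4331

Since p-value > α = 0.1, we fail to reject H₀.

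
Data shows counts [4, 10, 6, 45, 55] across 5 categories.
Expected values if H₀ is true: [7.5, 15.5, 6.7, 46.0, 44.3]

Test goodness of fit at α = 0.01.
Chi-square goodness of fit test:
H₀: observed counts match expected distribution
H₁: observed counts differ from expected distribution
df = k - 1 = 4
χ² = Σ(O - E)²/E
   = (4 - 7.5)²/7.5 + (10 - 15.5)²/15.5 + (6 - 6.7)²/6.7 + (45 - 46.0)²/46.0 + (55 - 44.3)²/44.3
   = 1.633 + 1.952 + 0.073 + 0.022 + 2.584
   = 6.26
p-value = 0.1803

Since p-value > α = 0.01, we fail to reject H₀.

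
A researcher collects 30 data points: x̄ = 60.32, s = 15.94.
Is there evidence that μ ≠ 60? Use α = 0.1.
One-sample t-test:
H₀: μ = 60
H₁: μ ≠ 60
df = n - 1 = 29
t = (x̄ - μ₀) / (s/√n) = (60.32 - 60) / (15.94/√30) = 0.110
p-value = 0.9132

Since p-value > α = 0.1, we fail to reject H₀.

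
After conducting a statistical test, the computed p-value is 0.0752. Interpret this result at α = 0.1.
Since p = 0.0752 < α = 0.1, reject H₀.
There is sufficient evidence to reject the null hypothesis; the result is statistically significant at the 0.1 level.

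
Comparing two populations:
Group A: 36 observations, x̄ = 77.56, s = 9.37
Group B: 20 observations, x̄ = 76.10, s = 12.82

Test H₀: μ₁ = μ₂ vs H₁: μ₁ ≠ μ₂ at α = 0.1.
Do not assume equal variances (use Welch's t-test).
Welch's two-sample t-test:
H₀: μ₁ = μ₂
H₁: μ₁ ≠ μ₂
s₁²/n₁ = 9.37²/36 = 2.4388,  s₂²/n₂ = 12.82²/20 = 8.2176
SE = √(s₁²/n₁ + s₂²/n₂) = √(2.4388 + 8.2176) = 3.2644
df (Welch-Satterthwaite) = (s₁²/n₁ + s₂²/n₂)² / [(s₁²/n₁)²/(n₁-1) + (s₂²/n₂)²/(n₂-1)] ≈ 30.49
t = (x̄₁ - x̄₂) / SE = (77.56 - 76.10) / 3.2644 = 1.46 / 3.2644 = 0.447
p-value = 0.6579

Since p-value > α = 0.1, we fail to reject H₀.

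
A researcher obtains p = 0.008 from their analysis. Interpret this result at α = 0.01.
Since p = 0.008 < α = 0.01, reject H₀.
There is sufficient evidence to reject the null hypothesis; the result is statistically significant at the 0.01 level.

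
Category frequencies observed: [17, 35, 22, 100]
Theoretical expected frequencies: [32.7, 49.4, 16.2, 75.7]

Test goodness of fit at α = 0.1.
Chi-square goodness of fit test:
H₀: observed counts match expected distribution
H₁: observed counts differ from expected distribution
df = k - 1 = 3
χ² = Σ(O - E)²/E
   = (17 - 32.7)²/32.7 + (35 - 49.4)²/49.4 + (22 - 16.2)²/16.2 + (100 - 75.7)²/75.7
   = 7.538 + 4.198 + 2.077 + 7.800
   = 21.61
p-value = 0.0001

Since p-value < α = 0.1, we reject H₀.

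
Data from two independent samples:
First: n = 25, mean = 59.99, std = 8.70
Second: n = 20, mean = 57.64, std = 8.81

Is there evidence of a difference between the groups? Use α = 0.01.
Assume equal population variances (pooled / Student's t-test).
Student's two-sample t-test (equal variances):
H₀: μ₁ = μ₂
H₁: μ₁ ≠ μ₂
df = n₁ + n₂ - 2 = 43
Pooled variance s_p² = [(n₁-1)s₁² + (n₂-1)s₂²] / (n₁ + n₂ - 2) = [(24)(8.70²) + (19)(8.81²)] / 43 = 76.5411
SE = √(s_p²(1/n₁ + 1/n₂)) = √(76.5411 × (1/25 + 1/20)) = 2.6246
t = (x̄₁ - x̄₂) / SE = (59.99 - 57.64) / 2.6246 = 2.35 / 2.6246 = 0.895
p-value = 0.3756

Since p-value > α = 0.01, we fail to reject H₀.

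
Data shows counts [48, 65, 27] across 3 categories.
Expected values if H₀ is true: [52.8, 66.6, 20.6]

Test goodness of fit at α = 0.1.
Chi-square goodness of fit test:
H₀: observed counts match expected distribution
H₁: observed counts differ from expected distribution
df = k - 1 = 2
χ² = Σ(O - E)²/E
   = (48 - 52.8)²/52.8 + (65 - 66.6)²/66.6 + (27 - 20.6)²/20.6
   = 0.436 + 0.038 + 1.988
   = 2.46
p-value = 0.2918

Since p-value > α = 0.1, we fail to reject H₀.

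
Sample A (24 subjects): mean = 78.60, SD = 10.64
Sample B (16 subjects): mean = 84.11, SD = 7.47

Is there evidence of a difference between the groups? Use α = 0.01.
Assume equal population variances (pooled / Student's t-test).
Student's two-sample t-test (equal variances):
H₀: μ₁ = μ₂
H₁: μ₁ ≠ μ₂
df = n₁ + n₂ - 2 = 38
Pooled variance s_p² = [(n₁-1)s₁² + (n₂-1)s₂²] / (n₁ + n₂ - 2) = [(23)(10.64²) + (15)(7.47²)] / 38 = 90.5483
SE = √(s_p²(1/n₁ + 1/n₂)) = √(90.5483 × (1/24 + 1/16)) = 3.0712
t = (x̄₁ - x̄₂) / SE = (78.60 - 84.11) / 3.0712 = -5.51 / 3.0712 = -1.794
p-value = 0.0808

Since p-value > α = 0.01, we fail to reject H₀.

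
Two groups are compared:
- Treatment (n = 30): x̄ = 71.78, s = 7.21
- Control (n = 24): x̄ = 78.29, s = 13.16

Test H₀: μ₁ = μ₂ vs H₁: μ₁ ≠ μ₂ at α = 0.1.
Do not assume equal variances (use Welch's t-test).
Welch's two-sample t-test:
H₀: μ₁ = μ₂
H₁: μ₁ ≠ μ₂
s₁²/n₁ = 7.21²/30 = 1.7328,  s₂²/n₂ = 13.16²/24 = 7.2161
SE = √(s₁²/n₁ + s₂²/n₂) = √(1.7328 + 7.2161) = 2.9915
df (Welch-Satterthwaite) = (s₁²/n₁ + s₂²/n₂)² / [(s₁²/n₁)²/(n₁-1) + (s₂²/n₂)²/(n₂-1)] ≈ 33.83
t = (x̄₁ - x̄₂) / SE = (71.78 - 78.29) / 2.9915 = -6.51 / 2.9915 = -2.176
p-value = 0.0366

Since p-value < α = 0.1, we reject H₀.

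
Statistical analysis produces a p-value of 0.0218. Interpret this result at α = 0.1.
Since p = 0.0218 < α = 0.1, reject H₀.
There is sufficient evidence to reject the null hypothesis; the result is statistically significant at the 0.1 level.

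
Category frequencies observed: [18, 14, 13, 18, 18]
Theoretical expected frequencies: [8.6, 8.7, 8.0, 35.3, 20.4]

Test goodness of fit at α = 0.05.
Chi-square goodness of fit test:
H₀: observed counts match expected distribution
H₁: observed counts differ from expected distribution
df = k - 1 = 4
χ² = Σ(O - E)²/E
   = (18 - 8.6)²/8.6 + (14 - 8.7)²/8.7 + (13 - 8.0)²/8.0 + (18 - 35.3)²/35.3 + (18 - 20.4)²/20.4
   = 10.274 + 3.229 + 3.125 + 8.478 + 0.282
   = 25.39
p-value < 0.0001

Since p-value < α = 0.05, we reject H₀.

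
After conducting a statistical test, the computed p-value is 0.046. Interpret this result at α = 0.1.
Since p = 0.046 < α = 0.1, reject H₀.
There is sufficient evidence to reject the null hypothesis; the result is statistically significant at the 0.1 level.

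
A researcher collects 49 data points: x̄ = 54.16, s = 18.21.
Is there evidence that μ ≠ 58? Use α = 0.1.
One-sample t-test:
H₀: μ = 58
H₁: μ ≠ 58
df = n - 1 = 48
t = (x̄ - μ₀) / (s/√n) = (54.16 - 58) / (18.21/√49) = -1.476
p-value = 0.1464

Since p-value > α = 0.1, we fail to reject H₀.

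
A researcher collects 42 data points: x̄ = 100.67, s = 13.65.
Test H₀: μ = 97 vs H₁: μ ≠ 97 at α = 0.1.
One-sample t-test:
H₀: μ = 97
H₁: μ ≠ 97
df = n - 1 = 41
t = (x̄ - μ₀) / (s/√n) = (100.67 - 97) / (13.65/√42) = 1.742
p-value = 0.0889

Since p-value < α = 0.1, we reject H₀.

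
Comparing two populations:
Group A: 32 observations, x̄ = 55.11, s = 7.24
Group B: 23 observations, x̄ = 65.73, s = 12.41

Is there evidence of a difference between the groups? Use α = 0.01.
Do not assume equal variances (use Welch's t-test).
Welch's two-sample t-test:
H₀: μ₁ = μ₂
H₁: μ₁ ≠ μ₂
s₁²/n₁ = 7.24²/32 = 1.6381,  s₂²/n₂ = 12.41²/23 = 6.6960
SE = √(s₁²/n₁ + s₂²/n₂) = √(1.6381 + 6.6960) = 2.8869
df (Welch-Satterthwaite) = (s₁²/n₁ + s₂²/n₂)² / [(s₁²/n₁)²/(n₁-1) + (s₂²/n₂)²/(n₂-1)] ≈ 32.69
t = (x̄₁ - x̄₂) / SE = (55.11 - 65.73) / 2.8869 = -10.62 / 2.8869 = -3.679
p-value = 0.0008

Since p-value < α = 0.01, we reject H₀.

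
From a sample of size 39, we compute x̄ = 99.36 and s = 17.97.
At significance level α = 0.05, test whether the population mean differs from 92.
One-sample t-test:
H₀: μ = 92
H₁: μ ≠ 92
df = n - 1 = 38
t = (x̄ - μ₀) / (s/√n) = (99.36 - 92) / (17.97/√39) = 2.558
p-value = 0.0146

Since p-value < α = 0.05, we reject H₀.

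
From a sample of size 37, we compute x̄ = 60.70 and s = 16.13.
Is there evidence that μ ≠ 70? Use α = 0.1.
One-sample t-test:
H₀: μ = 70
H₁: μ ≠ 70
df = n - 1 = 36
t = (x̄ - μ₀) / (s/√n) = (60.70 - 70) / (16.13/√37) = -3.507
p-value = 0.0012

Since p-value < α = 0.1, we reject H₀.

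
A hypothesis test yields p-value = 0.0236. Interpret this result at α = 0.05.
Since p = 0.0236 < α = 0.05, reject H₀.
There is sufficient evidence to reject the null hypothesis; the result is statistically significant at the 0.05 level.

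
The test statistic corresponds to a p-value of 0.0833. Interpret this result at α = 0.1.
Since p = 0.0833 < α = 0.1, reject H₀.
There is sufficient evidence to reject the null hypothesis; the result is statistically significant at the 0.1 level.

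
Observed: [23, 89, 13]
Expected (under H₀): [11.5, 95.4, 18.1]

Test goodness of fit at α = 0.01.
Chi-square goodness of fit test:
H₀: observed counts match expected distribution
H₁: observed counts differ from expected distribution
df = k - 1 = 2
χ² = Σ(O - E)²/E
   = (23 - 11.5)²/11.5 + (89 - 95.4)²/95.4 + (13 - 18.1)²/18.1
   = 11.500 + 0.429 + 1.437
   = 13.37
p-value = 0.0013

Since p-value < α = 0.01, we reject H₀.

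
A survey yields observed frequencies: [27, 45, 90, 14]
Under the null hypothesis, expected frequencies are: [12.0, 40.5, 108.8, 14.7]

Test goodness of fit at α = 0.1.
Chi-square goodness of fit test:
H₀: observed counts match expected distribution
H₁: observed counts differ from expected distribution
df = k - 1 = 3
χ² = Σ(O - E)²/E
   = (27 - 12.0)²/12.0 + (45 - 40.5)²/40.5 + (90 - 108.8)²/108.8 + (14 - 14.7)²/14.7
   = 18.750 + 0.500 + 3.249 + 0.033
   = 22.53
p-value = 0.0001

Since p-value < α = 0.1, we reject H₀.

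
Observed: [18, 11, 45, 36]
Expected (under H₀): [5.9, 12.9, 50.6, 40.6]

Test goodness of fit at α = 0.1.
Chi-square goodness of fit test:
H₀: observed counts match expected distribution
H₁: observed counts differ from expected distribution
df = k - 1 = 3
χ² = Σ(O - E)²/E
   = (18 - 5.9)²/5.9 + (11 - 12.9)²/12.9 + (45 - 50.6)²/50.6 + (36 - 40.6)²/40.6
   = 24.815 + 0.280 + 0.620 + 0.521
   = 26.24
p-value < 0.0001

Since p-value < α = 0.1, we reject H₀.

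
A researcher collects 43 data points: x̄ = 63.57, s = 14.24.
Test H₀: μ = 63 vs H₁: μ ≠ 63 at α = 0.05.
One-sample t-test:
H₀: μ = 63
H₁: μ ≠ 63
df = n - 1 = 42
t = (x̄ - μ₀) / (s/√n) = (63.57 - 63) / (14.24/√43) = 0.262
p-value = 0.7942

Since p-value > α = 0.05, we fail to reject H₀.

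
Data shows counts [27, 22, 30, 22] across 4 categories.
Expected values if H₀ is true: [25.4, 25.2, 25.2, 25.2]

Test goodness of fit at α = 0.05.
Chi-square goodness of fit test:
H₀: observed counts match expected distribution
H₁: observed counts differ from expected distribution
df = k - 1 = 3
χ² = Σ(O - E)²/E
   = (27 - 25.4)²/25.4 + (22 - 25.2)²/25.2 + (30 - 25.2)²/25.2 + (22 - 25.2)²/25.2
   = 0.101 + 0.406 + 0.914 + 0.406
   = 1.83
p-value = 0.6089

Since p-value > α = 0.05, we fail to reject H₀.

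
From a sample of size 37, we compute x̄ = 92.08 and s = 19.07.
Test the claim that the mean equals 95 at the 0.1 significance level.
One-sample t-test:
H₀: μ = 95
H₁: μ ≠ 95
df = n - 1 = 36
t = (x̄ - μ₀) / (s/√n) = (92.08 - 95) / (19.07/√37) = -0.931
p-value = 0.3579

Since p-value > α = 0.1, we fail to reject H₀.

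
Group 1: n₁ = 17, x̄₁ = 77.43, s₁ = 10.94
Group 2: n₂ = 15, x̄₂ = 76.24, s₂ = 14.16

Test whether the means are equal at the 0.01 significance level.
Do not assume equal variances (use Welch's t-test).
Welch's two-sample t-test:
H₀: μ₁ = μ₂
H₁: μ₁ ≠ μ₂
s₁²/n₁ = 10.94²/17 = 7.0402,  s₂²/n₂ = 14.16²/15 = 13.3670
SE = √(s₁²/n₁ + s₂²/n₂) = √(7.0402 + 13.3670) = 4.5174
df (Welch-Satterthwaite) = (s₁²/n₁ + s₂²/n₂)² / [(s₁²/n₁)²/(n₁-1) + (s₂²/n₂)²/(n₂-1)] ≈ 26.26
t = (x̄₁ - x̄₂) / SE = (77.43 - 76.24) / 4.5174 = 1.19 / 4.5174 = 0.263
p-value = 0.7943

Since p-value > α = 0.01, we fail to reject H₀.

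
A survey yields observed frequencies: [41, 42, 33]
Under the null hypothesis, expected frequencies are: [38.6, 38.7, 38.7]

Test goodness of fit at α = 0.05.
Chi-square goodness of fit test:
H₀: observed counts match expected distribution
H₁: observed counts differ from expected distribution
df = k - 1 = 2
χ² = Σ(O - E)²/E
   = (41 - 38.6)²/38.6 + (42 - 38.7)²/38.7 + (33 - 38.7)²/38.7
   = 0.149 + 0.281 + 0.840
   = 1.27
p-value = 0.5299

Since p-value > α = 0.05, we fail to reject H₀.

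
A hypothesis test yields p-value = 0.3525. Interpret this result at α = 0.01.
Since p = 0.3525 > α = 0.01, fail to reject H₀.
There is insufficient evidence to reject the null hypothesis; the result is not statistically significant at the 0.01 level.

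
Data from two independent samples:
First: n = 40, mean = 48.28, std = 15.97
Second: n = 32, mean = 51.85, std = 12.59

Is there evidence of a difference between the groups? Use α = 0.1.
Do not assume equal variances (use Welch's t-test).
Welch's two-sample t-test:
H₀: μ₁ = μ₂
H₁: μ₁ ≠ μ₂
s₁²/n₁ = 15.97²/40 = 6.3760,  s₂²/n₂ = 12.59²/32 = 4.9534
SE = √(s₁²/n₁ + s₂²/n₂) = √(6.3760 + 4.9534) = 3.3659
df (Welch-Satterthwaite) = (s₁²/n₁ + s₂²/n₂)² / [(s₁²/n₁)²/(n₁-1) + (s₂²/n₂)²/(n₂-1)] ≈ 69.99
t = (x̄₁ - x̄₂) / SE = (48.28 - 51.85) / 3.3659 = -3.57 / 3.3659 = -1.061
p-value = 0.2925

Since p-value > α = 0.1, we fail to reject H₀.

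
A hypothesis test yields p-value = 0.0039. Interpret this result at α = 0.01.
Since p = 0.0039 < α = 0.01, reject H₀.
There is sufficient evidence to reject the null hypothesis; the result is statistically significant at the 0.01 level.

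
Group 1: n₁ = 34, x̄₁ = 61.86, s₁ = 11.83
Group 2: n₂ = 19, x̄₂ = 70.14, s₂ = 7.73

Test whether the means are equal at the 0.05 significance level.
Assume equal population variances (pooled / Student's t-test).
Student's two-sample t-test (equal variances):
H₀: μ₁ = μ₂
H₁: μ₁ ≠ μ₂
df = n₁ + n₂ - 2 = 51
Pooled variance s_p² = [(n₁-1)s₁² + (n₂-1)s₂²] / (n₁ + n₂ - 2) = [(33)(11.83²) + (18)(7.73²)] / 51 = 111.6444
SE = √(s_p²(1/n₁ + 1/n₂)) = √(111.6444 × (1/34 + 1/19)) = 3.0265
t = (x̄₁ - x̄₂) / SE = (61.86 - 70.14) / 3.0265 = -8.28 / 3.0265 = -2.736
p-value = 0.0085

Since p-value < α = 0.05, we reject H₀.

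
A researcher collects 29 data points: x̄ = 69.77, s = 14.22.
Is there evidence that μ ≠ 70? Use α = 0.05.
One-sample t-test:
H₀: μ = 70
H₁: μ ≠ 70
df = n - 1 = 28
t = (x̄ - μ₀) / (s/√n) = (69.77 - 70) / (14.22/√29) = -0.087
p-value = 0.9312

Since p-value > α = 0.05, we fail to reject H₀.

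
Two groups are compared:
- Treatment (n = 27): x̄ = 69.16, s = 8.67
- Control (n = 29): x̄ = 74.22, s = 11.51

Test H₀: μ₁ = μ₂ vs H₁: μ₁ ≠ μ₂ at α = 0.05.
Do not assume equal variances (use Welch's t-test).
Welch's two-sample t-test:
H₀: μ₁ = μ₂
H₁: μ₁ ≠ μ₂
s₁²/n₁ = 8.67²/27 = 2.7840,  s₂²/n₂ = 11.51²/29 = 4.5683
SE = √(s₁²/n₁ + s₂²/n₂) = √(2.7840 + 4.5683) = 2.7115
df (Welch-Satterthwaite) = (s₁²/n₁ + s₂²/n₂)² / [(s₁²/n₁)²/(n₁-1) + (s₂²/n₂)²/(n₂-1)] ≈ 51.81
t = (x̄₁ - x̄₂) / SE = (69.16 - 74.22) / 2.7115 = -5.06 / 2.7115 = -1.866
p-value = 0.0677

Since p-value > α = 0.05, we fail to reject H₀.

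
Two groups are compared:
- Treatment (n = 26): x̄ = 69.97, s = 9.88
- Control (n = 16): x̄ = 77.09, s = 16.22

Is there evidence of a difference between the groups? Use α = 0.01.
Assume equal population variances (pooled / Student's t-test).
Student's two-sample t-test (equal variances):
H₀: μ₁ = μ₂
H₁: μ₁ ≠ μ₂
df = n₁ + n₂ - 2 = 40
Pooled variance s_p² = [(n₁-1)s₁² + (n₂-1)s₂²] / (n₁ + n₂ - 2) = [(25)(9.88²) + (15)(16.22²)] / 40 = 159.6671
SE = √(s_p²(1/n₁ + 1/n₂)) = √(159.6671 × (1/26 + 1/16)) = 4.0150
t = (x̄₁ - x̄₂) / SE = (69.97 - 77.09) / 4.0150 = -7.12 / 4.0150 = -1.773
p-value = 0.0838

Since p-value > α = 0.01, we fail to reject H₀.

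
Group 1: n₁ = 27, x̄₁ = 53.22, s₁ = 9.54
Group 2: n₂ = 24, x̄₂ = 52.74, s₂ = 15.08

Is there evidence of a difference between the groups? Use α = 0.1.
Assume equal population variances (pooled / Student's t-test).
Student's two-sample t-test (equal variances):
H₀: μ₁ = μ₂
H₁: μ₁ ≠ μ₂
df = n₁ + n₂ - 2 = 49
Pooled variance s_p² = [(n₁-1)s₁² + (n₂-1)s₂²] / (n₁ + n₂ - 2) = [(26)(9.54²) + (23)(15.08²)] / 49 = 155.0336
SE = √(s_p²(1/n₁ + 1/n₂)) = √(155.0336 × (1/27 + 1/24)) = 3.4931
t = (x̄₁ - x̄₂) / SE = (53.22 - 52.74) / 3.4931 = 0.48 / 3.4931 = 0.137
p-value = 0.8913

Since p-value > α = 0.1, we fail to reject H₀.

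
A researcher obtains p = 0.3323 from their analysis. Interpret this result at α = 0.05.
Since p = 0.3323 > α = 0.05, fail to reject H₀.
There is insufficient evidence to reject the null hypothesis; the result is not statistically significant at the 0.05 level.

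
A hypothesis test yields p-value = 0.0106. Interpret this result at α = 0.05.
Since p = 0.0106 < α = 0.05, reject H₀.
There is sufficient evidence to reject the null hypothesis; the result is statistically significant at the 0.05 level.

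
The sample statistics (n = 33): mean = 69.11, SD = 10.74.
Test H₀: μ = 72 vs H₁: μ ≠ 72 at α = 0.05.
One-sample t-test:
H₀: μ = 72
H₁: μ ≠ 72
df = n - 1 = 32
t = (x̄ - μ₀) / (s/√n) = (69.11 - 72) / (10.74/√33) = -1.546
p-value = 0.1320

Since p-value > α = 0.05, we fail to reject H₀.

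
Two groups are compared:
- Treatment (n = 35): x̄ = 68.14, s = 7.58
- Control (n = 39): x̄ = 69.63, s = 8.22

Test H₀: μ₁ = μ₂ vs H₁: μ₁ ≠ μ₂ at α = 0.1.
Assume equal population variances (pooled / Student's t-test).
Student's two-sample t-test (equal variances):
H₀: μ₁ = μ₂
H₁: μ₁ ≠ μ₂
df = n₁ + n₂ - 2 = 72
Pooled variance s_p² = [(n₁-1)s₁² + (n₂-1)s₂²] / (n₁ + n₂ - 2) = [(34)(7.58²) + (38)(8.22²)] / 72 = 62.7933
SE = √(s_p²(1/n₁ + 1/n₂)) = √(62.7933 × (1/35 + 1/39)) = 1.8450
t = (x̄₁ - x̄₂) / SE = (68.14 - 69.63) / 1.8450 = -1.49 / 1.8450 = -0.808
p-value = 0.4220

Since p-value > α = 0.1, we fail to reject H₀.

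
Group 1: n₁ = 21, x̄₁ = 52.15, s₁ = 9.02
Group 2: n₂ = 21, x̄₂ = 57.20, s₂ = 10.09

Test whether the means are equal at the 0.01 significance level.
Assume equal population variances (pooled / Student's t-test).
Student's two-sample t-test (equal variances):
H₀: μ₁ = μ₂
H₁: μ₁ ≠ μ₂
df = n₁ + n₂ - 2 = 40
Pooled variance s_p² = [(n₁-1)s₁² + (n₂-1)s₂²] / (n₁ + n₂ - 2) = [(20)(9.02²) + (20)(10.09²)] / 40 = 91.5842
SE = √(s_p²(1/n₁ + 1/n₂)) = √(91.5842 × (1/21 + 1/21)) = 2.9534
t = (x̄₁ - x̄₂) / SE = (52.15 - 57.20) / 2.9534 = -5.05 / 2.9534 = -1.710
p-value = 0.0950

Since p-value > α = 0.01, we fail to reject H₀.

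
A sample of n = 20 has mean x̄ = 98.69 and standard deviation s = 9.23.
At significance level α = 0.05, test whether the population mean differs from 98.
One-sample t-test:
H₀: μ = 98
H₁: μ ≠ 98
df = n - 1 = 19
t = (x̄ - μ₀) / (s/√n) = (98.69 - 98) / (9.23/√20) = 0.334
p-value = 0.7418

Since p-value > α = 0.05, we fail to reject H₀.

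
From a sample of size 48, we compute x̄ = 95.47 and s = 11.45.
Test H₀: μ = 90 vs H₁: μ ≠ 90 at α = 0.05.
One-sample t-test:
H₀: μ = 90
H₁: μ ≠ 90
df = n - 1 = 47
t = (x̄ - μ₀) / (s/√n) = (95.47 - 90) / (11.45/√48) = 3.310
p-value = 0.0018

Since p-value < α = 0.05, we reject H₀.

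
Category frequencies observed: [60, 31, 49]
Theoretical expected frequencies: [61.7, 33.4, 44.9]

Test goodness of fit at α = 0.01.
Chi-square goodness of fit test:
H₀: observed counts match expected distribution
H₁: observed counts differ from expected distribution
df = k - 1 = 2
χ² = Σ(O - E)²/E
   = (60 - 61.7)²/61.7 + (31 - 33.4)²/33.4 + (49 - 44.9)²/44.9
   = 0.047 + 0.172 + 0.374
   = 0.59
p-value = 0.7432

Since p-value > α = 0.01, we fail to reject H₀.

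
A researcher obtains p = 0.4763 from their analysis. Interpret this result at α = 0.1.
Since p = 0.4763 > α = 0.1, fail to reject H₀.
There is insufficient evidence to reject the null hypothesis; the result is not statistically significant at the 0.1 level.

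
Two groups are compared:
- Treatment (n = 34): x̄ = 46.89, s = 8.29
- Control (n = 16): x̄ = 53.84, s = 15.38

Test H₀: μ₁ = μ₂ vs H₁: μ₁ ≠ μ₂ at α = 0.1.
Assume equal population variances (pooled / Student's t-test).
Student's two-sample t-test (equal variances):
H₀: μ₁ = μ₂
H₁: μ₁ ≠ μ₂
df = n₁ + n₂ - 2 = 48
Pooled variance s_p² = [(n₁-1)s₁² + (n₂-1)s₂²] / (n₁ + n₂ - 2) = [(33)(8.29²) + (15)(15.38²)] / 48 = 121.1679
SE = √(s_p²(1/n₁ + 1/n₂)) = √(121.1679 × (1/34 + 1/16)) = 3.3372
t = (x̄₁ - x̄₂) / SE = (46.89 - 53.84) / 3.3372 = -6.95 / 3.3372 = -2.083
p-value = 0.0426

Since p-value < α = 0.1, we reject H₀.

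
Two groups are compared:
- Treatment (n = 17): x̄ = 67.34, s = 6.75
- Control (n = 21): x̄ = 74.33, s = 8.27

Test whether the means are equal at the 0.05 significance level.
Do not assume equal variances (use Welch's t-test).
Welch's two-sample t-test:
H₀: μ₁ = μ₂
H₁: μ₁ ≠ μ₂
s₁²/n₁ = 6.75²/17 = 2.6801,  s₂²/n₂ = 8.27²/21 = 3.2568
SE = √(s₁²/n₁ + s₂²/n₂) = √(2.6801 + 3.2568) = 2.4366
df (Welch-Satterthwaite) = (s₁²/n₁ + s₂²/n₂)² / [(s₁²/n₁)²/(n₁-1) + (s₂²/n₂)²/(n₂-1)] ≈ 35.99
t = (x̄₁ - x̄₂) / SE = (67.34 - 74.33) / 2.4366 = -6.99 / 2.4366 = -2.869
p-value = 0.0069

Since p-value < α = 0.05, we reject H₀.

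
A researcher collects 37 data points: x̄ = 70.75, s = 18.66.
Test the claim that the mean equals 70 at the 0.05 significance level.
One-sample t-test:
H₀: μ = 70
H₁: μ ≠ 70
df = n - 1 = 36
t = (x̄ - μ₀) / (s/√n) = (70.75 - 70) / (18.66/√37) = 0.244
p-value = 0.8082

Since p-value > α = 0.05, we fail to reject H₀.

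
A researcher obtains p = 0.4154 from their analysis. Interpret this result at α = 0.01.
Since p = 0.4154 > α = 0.01, fail to reject H₀.
There is insufficient evidence to reject the null hypothesis; the result is not statistically significant at the 0.01 level.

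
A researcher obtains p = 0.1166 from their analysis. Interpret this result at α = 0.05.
Since p = 0.1166 > α = 0.05, fail to reject H₀.
There is insufficient evidence to reject the null hypothesis; the result is not statistically significant at the 0.05 level.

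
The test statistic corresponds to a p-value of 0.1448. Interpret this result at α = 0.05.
Since p = 0.1448 > α = 0.05, fail to reject H₀.
There is insufficient evidence to reject the null hypothesis; the result is not statistically significant at the 0.05 level.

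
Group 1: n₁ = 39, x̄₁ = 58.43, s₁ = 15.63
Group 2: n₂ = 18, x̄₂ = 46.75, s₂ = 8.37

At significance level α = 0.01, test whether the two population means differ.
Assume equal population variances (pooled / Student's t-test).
Student's two-sample t-test (equal variances):
H₀: μ₁ = μ₂
H₁: μ₁ ≠ μ₂
df = n₁ + n₂ - 2 = 55
Pooled variance s_p² = [(n₁-1)s₁² + (n₂-1)s₂²] / (n₁ + n₂ - 2) = [(38)(15.63²) + (17)(8.37²)] / 55 = 190.4409
SE = √(s_p²(1/n₁ + 1/n₂)) = √(190.4409 × (1/39 + 1/18)) = 3.9323
t = (x̄₁ - x̄₂) / SE = (58.43 - 46.75) / 3.9323 = 11.68 / 3.9323 = 2.970
p-value = 0.0044

Since p-value < α = 0.01, we reject H₀.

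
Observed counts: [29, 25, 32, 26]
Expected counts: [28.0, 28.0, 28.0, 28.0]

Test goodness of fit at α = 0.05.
Chi-square goodness of fit test:
H₀: observed counts match expected distribution
H₁: observed counts differ from expected distribution
df = k - 1 = 3
χ² = Σ(O - E)²/E
   = (29 - 28.0)²/28.0 + (25 - 28.0)²/28.0 + (32 - 28.0)²/28.0 + (26 - 28.0)²/28.0
   = 0.036 + 0.321 + 0.571 + 0.143
   = 1.07
p-value = 0.7840

Since p-value > α = 0.05, we fail to reject H₀.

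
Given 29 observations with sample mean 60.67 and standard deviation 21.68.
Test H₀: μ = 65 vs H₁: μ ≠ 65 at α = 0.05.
One-sample t-test:
H₀: μ = 65
H₁: μ ≠ 65
df = n - 1 = 28
t = (x̄ - μ₀) / (s/√n) = (60.67 - 65) / (21.68/√29) = -1.076
p-value = 0.2913

Since p-value > α = 0.05, we fail to reject H₀.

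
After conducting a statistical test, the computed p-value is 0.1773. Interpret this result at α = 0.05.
Since p = 0.1773 > α = 0.05, fail to reject H₀.
There is insufficient evidence to reject the null hypothesis; the result is not statistically significant at the 0.05 level.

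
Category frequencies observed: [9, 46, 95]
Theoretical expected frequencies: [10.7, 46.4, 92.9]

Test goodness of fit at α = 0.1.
Chi-square goodness of fit test:
H₀: observed counts match expected distribution
H₁: observed counts differ from expected distribution
df = k - 1 = 2
χ² = Σ(O - E)²/E
   = (9 - 10.7)²/10.7 + (46 - 46.4)²/46.4 + (95 - 92.9)²/92.9
   = 0.270 + 0.003 + 0.047
   = 0.32
p-value = 0.8517

Since p-value > α = 0.1, we fail to reject H₀.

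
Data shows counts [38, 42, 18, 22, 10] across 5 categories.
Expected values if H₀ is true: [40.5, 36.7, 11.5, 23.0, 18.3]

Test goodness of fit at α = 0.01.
Chi-square goodness of fit test:
H₀: observed counts match expected distribution
H₁: observed counts differ from expected distribution
df = k - 1 = 4
χ² = Σ(O - E)²/E
   = (38 - 40.5)²/40.5 + (42 - 36.7)²/36.7 + (18 - 11.5)²/11.5 + (22 - 23.0)²/23.0 + (10 - 18.3)²/18.3
   = 0.154 + 0.765 + 3.674 + 0.043 + 3.764
   = 8.40
p-value = 0.0779

Since p-value > α = 0.01, we fail to reject H₀.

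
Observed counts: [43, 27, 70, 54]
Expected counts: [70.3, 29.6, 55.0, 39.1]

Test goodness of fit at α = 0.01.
Chi-square goodness of fit test:
H₀: observed counts match expected distribution
H₁: observed counts differ from expected distribution
df = k - 1 = 3
χ² = Σ(O - E)²/E
   = (43 - 70.3)²/70.3 + (27 - 29.6)²/29.6 + (70 - 55.0)²/55.0 + (54 - 39.1)²/39.1
   = 10.602 + 0.228 + 4.091 + 5.678
   = 20.60
p-value = 0.0001

Since p-value < α = 0.01, we reject H₀.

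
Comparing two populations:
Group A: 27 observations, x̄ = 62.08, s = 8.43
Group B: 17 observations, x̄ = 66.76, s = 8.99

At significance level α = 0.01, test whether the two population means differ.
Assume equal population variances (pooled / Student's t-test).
Student's two-sample t-test (equal variances):
H₀: μ₁ = μ₂
H₁: μ₁ ≠ μ₂
df = n₁ + n₂ - 2 = 42
Pooled variance s_p² = [(n₁-1)s₁² + (n₂-1)s₂²] / (n₁ + n₂ - 2) = [(26)(8.43²) + (16)(8.99²)] / 42 = 74.7812
SE = √(s_p²(1/n₁ + 1/n₂)) = √(74.7812 × (1/27 + 1/17)) = 2.6774
t = (x̄₁ - x̄₂) / SE = (62.08 - 66.76) / 2.6774 = -4.68 / 2.6774 = -1.748
p-value = 0.0878

Since p-value > α = 0.01, we fail to reject H₀.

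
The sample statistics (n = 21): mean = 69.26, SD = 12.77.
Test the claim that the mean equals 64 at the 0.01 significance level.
One-sample t-test:
H₀: μ = 64
H₁: μ ≠ 64
df = n - 1 = 20
t = (x̄ - μ₀) / (s/√n) = (69.26 - 64) / (12.77/√21) = 1.888
p-value = 0.0737

Since p-value > α = 0.01, we fail to reject H₀.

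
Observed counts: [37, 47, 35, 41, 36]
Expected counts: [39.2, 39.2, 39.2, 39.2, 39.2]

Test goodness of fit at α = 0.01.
Chi-square goodness of fit test:
H₀: observed counts match expected distribution
H₁: observed counts differ from expected distribution
df = k - 1 = 4
χ² = Σ(O - E)²/E
   = (37 - 39.2)²/39.2 + (47 - 39.2)²/39.2 + (35 - 39.2)²/39.2 + (41 - 39.2)²/39.2 + (36 - 39.2)²/39.2
   = 0.123 + 1.552 + 0.450 + 0.083 + 0.261
   = 2.47
p-value = 0.6501

Since p-value > α = 0.01, we fail to reject H₀.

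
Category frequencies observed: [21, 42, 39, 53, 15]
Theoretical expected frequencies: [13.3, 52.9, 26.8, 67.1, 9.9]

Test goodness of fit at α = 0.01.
Chi-square goodness of fit test:
H₀: observed counts match expected distribution
H₁: observed counts differ from expected distribution
df = k - 1 = 4
χ² = Σ(O - E)²/E
   = (21 - 13.3)²/13.3 + (42 - 52.9)²/52.9 + (39 - 26.8)²/26.8 + (53 - 67.1)²/67.1 + (15 - 9.9)²/9.9
   = 4.458 + 2.246 + 5.554 + 2.963 + 2.627
   = 17.85
p-value = 0.0013

Since p-value < α = 0.01, we reject H₀.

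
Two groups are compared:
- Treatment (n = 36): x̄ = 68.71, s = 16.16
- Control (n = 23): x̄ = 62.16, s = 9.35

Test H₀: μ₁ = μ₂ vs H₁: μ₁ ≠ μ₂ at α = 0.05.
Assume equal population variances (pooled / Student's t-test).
Student's two-sample t-test (equal variances):
H₀: μ₁ = μ₂
H₁: μ₁ ≠ μ₂
df = n₁ + n₂ - 2 = 57
Pooled variance s_p² = [(n₁-1)s₁² + (n₂-1)s₂²] / (n₁ + n₂ - 2) = [(35)(16.16²) + (22)(9.35²)] / 57 = 194.0946
SE = √(s_p²(1/n₁ + 1/n₂)) = √(194.0946 × (1/36 + 1/23)) = 3.7189
t = (x̄₁ - x̄₂) / SE = (68.71 - 62.16) / 3.7189 = 6.55 / 3.7189 = 1.761
p-value = 0.0836

Since p-value > α = 0.05, we fail to reject H₀.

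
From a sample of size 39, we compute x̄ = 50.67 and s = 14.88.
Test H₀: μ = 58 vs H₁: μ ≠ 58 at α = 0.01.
One-sample t-test:
H₀: μ = 58
H₁: μ ≠ 58
df = n - 1 = 38
t = (x̄ - μ₀) / (s/√n) = (50.67 - 58) / (14.88/√39) = -3.076
p-value = 0.0039

Since p-value < α = 0.01, we reject H₀.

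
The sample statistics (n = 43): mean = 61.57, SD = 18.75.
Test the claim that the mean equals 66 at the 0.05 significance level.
One-sample t-test:
H₀: μ = 66
H₁: μ ≠ 66
df = n - 1 = 42
t = (x̄ - μ₀) / (s/√n) = (61.57 - 66) / (18.75/√43) = -1.549
p-value = 0.1288

Since p-value > α = 0.05, we fail to reject H₀.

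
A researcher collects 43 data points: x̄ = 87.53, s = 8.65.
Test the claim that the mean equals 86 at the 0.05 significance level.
One-sample t-test:
H₀: μ = 86
H₁: μ ≠ 86
df = n - 1 = 42
t = (x̄ - μ₀) / (s/√n) = (87.53 - 86) / (8.65/√43) = 1.160
p-value = 0.2527

Since p-value > α = 0.05, we fail to reject H₀.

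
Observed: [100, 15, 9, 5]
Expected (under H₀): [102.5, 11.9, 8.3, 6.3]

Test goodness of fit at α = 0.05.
Chi-square goodness of fit test:
H₀: observed counts match expected distribution
H₁: observed counts differ from expected distribution
df = k - 1 = 3
χ² = Σ(O - E)²/E
   = (100 - 102.5)²/102.5 + (15 - 11.9)²/11.9 + (9 - 8.3)²/8.3 + (5 - 6.3)²/6.3
   = 0.061 + 0.808 + 0.059 + 0.268
   = 1.20
p-value = 0.7540

Since p-value > α = 0.05, we fail to reject H₀.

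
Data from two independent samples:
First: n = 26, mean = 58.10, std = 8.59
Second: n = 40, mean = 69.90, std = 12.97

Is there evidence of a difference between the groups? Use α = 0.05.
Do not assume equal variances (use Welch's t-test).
Welch's two-sample t-test:
H₀: μ₁ = μ₂
H₁: μ₁ ≠ μ₂
s₁²/n₁ = 8.59²/26 = 2.8380,  s₂²/n₂ = 12.97²/40 = 4.2055
SE = √(s₁²/n₁ + s₂²/n₂) = √(2.8380 + 4.2055) = 2.6540
df (Welch-Satterthwaite) = (s₁²/n₁ + s₂²/n₂)² / [(s₁²/n₁)²/(n₁-1) + (s₂²/n₂)²/(n₂-1)] ≈ 63.96
t = (x̄₁ - x̄₂) / SE = (58.10 - 69.90) / 2.6540 = -11.80 / 2.6540 = -4.446
p-value < 0.0001

Since p-value < α = 0.05, we reject H₀.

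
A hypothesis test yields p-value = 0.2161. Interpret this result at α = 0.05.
Since p = 0.2161 > α = 0.05, fail to reject H₀.
There is insufficient evidence to reject the null hypothesis; the result is not statistically significant at the 0.05 level.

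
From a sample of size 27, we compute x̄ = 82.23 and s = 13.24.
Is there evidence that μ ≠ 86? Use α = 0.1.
One-sample t-test:
H₀: μ = 86
H₁: μ ≠ 86
df = n - 1 = 26
t = (x̄ - μ₀) / (s/√n) = (82.23 - 86) / (13.24/√27) = -1.480
p-value = 0.1510

Since p-value > α = 0.1, we fail to reject H₀.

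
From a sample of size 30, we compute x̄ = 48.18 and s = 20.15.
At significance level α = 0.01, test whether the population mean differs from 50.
One-sample t-test:
H₀: μ = 50
H₁: μ ≠ 50
df = n - 1 = 29
t = (x̄ - μ₀) / (s/√n) = (48.18 - 50) / (20.15/√30) = -0.495
p-value = 0.6245

Since p-value > α = 0.01, we fail to reject H₀.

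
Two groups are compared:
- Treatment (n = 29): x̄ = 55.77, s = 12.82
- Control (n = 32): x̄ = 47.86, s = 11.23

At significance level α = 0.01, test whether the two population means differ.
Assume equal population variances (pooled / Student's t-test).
Student's two-sample t-test (equal variances):
H₀: μ₁ = μ₂
H₁: μ₁ ≠ μ₂
df = n₁ + n₂ - 2 = 59
Pooled variance s_p² = [(n₁-1)s₁² + (n₂-1)s₂²] / (n₁ + n₂ - 2) = [(28)(12.82²) + (31)(11.23²)] / 59 = 144.2605
SE = √(s_p²(1/n₁ + 1/n₂)) = √(144.2605 × (1/29 + 1/32)) = 3.0794
t = (x̄₁ - x̄₂) / SE = (55.77 - 47.86) / 3.0794 = 7.91 / 3.0794 = 2.569
p-value = 0.0128

Since p-value > α = 0.01, we fail to reject H₀.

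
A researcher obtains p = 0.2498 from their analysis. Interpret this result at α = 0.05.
Since p = 0.2498 > α = 0.05, fail to reject H₀.
There is insufficient evidence to reject the null hypothesis; the result is not statistically significant at the 0.05 level.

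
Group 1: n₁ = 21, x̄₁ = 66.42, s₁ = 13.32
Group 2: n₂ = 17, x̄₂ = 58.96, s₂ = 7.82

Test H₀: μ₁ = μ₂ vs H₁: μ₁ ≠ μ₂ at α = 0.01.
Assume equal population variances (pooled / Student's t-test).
Student's two-sample t-test (equal variances):
H₀: μ₁ = μ₂
H₁: μ₁ ≠ μ₂
df = n₁ + n₂ - 2 = 36
Pooled variance s_p² = [(n₁-1)s₁² + (n₂-1)s₂²] / (n₁ + n₂ - 2) = [(20)(13.32²) + (16)(7.82²)] / 36 = 125.7468
SE = √(s_p²(1/n₁ + 1/n₂)) = √(125.7468 × (1/21 + 1/17)) = 3.6585
t = (x̄₁ - x̄₂) / SE = (66.42 - 58.96) / 3.6585 = 7.46 / 3.6585 = 2.039
p-value = 0.0488

Since p-value > α = 0.01, we fail to reject H₀.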